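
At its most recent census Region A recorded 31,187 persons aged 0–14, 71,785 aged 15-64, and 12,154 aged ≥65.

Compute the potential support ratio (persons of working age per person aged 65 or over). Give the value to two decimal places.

Potential support ratio: 5.91

Potential support ratio = 71,785 / 12,154 = 5.91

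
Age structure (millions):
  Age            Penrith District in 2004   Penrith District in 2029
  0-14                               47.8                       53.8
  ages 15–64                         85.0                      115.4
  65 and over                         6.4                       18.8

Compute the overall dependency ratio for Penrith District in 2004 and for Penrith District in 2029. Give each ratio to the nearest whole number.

Penrith District in 2004: 64
Penrith District in 2029: 63

Penrith District in 2004: (47.8 + 6.4) / 85.0 × 100 = 54.2 / 85.0 × 100 = 64
Penrith District in 2029: (53.8 + 18.8) / 115.4 × 100 = 72.6 / 115.4 × 100 = 63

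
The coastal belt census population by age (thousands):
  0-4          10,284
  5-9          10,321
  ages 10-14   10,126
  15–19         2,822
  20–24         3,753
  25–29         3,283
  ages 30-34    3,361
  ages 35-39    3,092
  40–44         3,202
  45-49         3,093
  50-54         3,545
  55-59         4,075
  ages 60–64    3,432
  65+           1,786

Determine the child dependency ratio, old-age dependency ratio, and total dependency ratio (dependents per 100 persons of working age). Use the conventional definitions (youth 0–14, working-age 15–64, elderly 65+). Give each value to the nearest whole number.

0–14: 10,284 + 10,321 + 10,126 = 30,731
15–64: 2,822 + 3,753 + 3,283 + 3,361 + 3,092 + 3,202 + 3,093 + 3,545 + 4,075 + 3,432 = 33,658
65+: 1,786
Youth dependency ratio = 30,731 / 33,658 × 100 = 91
Old-age dependency ratio = 1,786 / 33,658 × 100 = 5
Total dependency ratio = (30,731 + 1,786) / 33,658 × 100 = 32,517 / 33,658 × 100 = 97

Youth dependency ratio: 91
Old-age dependency ratio: 5
Total dependency ratio: 97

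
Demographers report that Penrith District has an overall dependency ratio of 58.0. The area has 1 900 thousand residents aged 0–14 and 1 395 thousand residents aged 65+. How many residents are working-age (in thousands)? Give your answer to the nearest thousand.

Working-age: 5 681

Total dependency ratio = (youth + elderly) / working-age × 100
58.0 = (1 900 + 1 395) / W × 100
⇒ 5 681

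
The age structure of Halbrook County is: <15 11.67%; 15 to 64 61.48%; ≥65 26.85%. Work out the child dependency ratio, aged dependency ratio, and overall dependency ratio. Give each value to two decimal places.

Youth dependency ratio: 18.98
Old-age dependency ratio: 43.67
Total dependency ratio: 62.65

Youth dependency ratio = 11.67 / 61.48 × 100 = 18.98
Old-age dependency ratio = 26.85 / 61.48 × 100 = 43.67
Total dependency ratio = (11.67 + 26.85) / 61.48 × 100 = 38.52 / 61.48 × 100 = 62.65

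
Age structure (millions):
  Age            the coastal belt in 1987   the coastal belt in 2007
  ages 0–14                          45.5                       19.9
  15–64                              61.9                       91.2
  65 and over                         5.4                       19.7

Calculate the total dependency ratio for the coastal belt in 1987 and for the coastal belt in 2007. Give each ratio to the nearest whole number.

the coastal belt in 1987: (45.5 + 5.4) / 61.9 × 100 = 50.9 / 61.9 × 100 = 82
the coastal belt in 2007: (19.9 + 19.7) / 91.2 × 100 = 39.6 / 91.2 × 100 = 43

the coastal belt in 1987: 82
the coastal belt in 2007: 43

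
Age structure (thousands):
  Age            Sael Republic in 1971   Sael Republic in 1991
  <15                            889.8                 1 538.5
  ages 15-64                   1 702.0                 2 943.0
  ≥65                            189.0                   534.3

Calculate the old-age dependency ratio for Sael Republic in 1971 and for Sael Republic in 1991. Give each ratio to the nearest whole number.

Sael Republic in 1971: 11
Sael Republic in 1991: 18

Sael Republic in 1971: 189.0 / 1 702.0 × 100 = 11
Sael Republic in 1991: 534.3 / 2 943.0 × 100 = 18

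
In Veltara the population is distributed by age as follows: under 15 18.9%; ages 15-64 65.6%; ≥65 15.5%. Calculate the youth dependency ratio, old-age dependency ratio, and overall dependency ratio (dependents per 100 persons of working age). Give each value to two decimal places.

Youth dependency ratio = 18.9 / 65.6 × 100 = 28.81
Old-age dependency ratio = 15.5 / 65.6 × 100 = 23.63
Total dependency ratio = (18.9 + 15.5) / 65.6 × 100 = 34.4 / 65.6 × 100 = 52.44

Youth dependency ratio: 28.81
Old-age dependency ratio: 23.63
Total dependency ratio: 52.44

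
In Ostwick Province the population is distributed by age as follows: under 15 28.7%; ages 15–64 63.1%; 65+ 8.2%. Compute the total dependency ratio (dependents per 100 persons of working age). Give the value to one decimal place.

Total dependency ratio: 58.5

Total dependency ratio = (28.7 + 8.2) / 63.1 × 100 = 36.9 / 63.1 × 100 = 58.5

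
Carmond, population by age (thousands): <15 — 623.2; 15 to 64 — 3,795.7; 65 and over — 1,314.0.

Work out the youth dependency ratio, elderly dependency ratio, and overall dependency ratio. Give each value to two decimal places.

Youth dependency ratio: 16.42
Old-age dependency ratio: 34.62
Total dependency ratio: 51.04

Youth dependency ratio = 623.2 / 3,795.7 × 100 = 16.42
Old-age dependency ratio = 1,314.0 / 3,795.7 × 100 = 34.62
Total dependency ratio = (623.2 + 1,314.0) / 3,795.7 × 100 = 1,937.2 / 3,795.7 × 100 = 51.04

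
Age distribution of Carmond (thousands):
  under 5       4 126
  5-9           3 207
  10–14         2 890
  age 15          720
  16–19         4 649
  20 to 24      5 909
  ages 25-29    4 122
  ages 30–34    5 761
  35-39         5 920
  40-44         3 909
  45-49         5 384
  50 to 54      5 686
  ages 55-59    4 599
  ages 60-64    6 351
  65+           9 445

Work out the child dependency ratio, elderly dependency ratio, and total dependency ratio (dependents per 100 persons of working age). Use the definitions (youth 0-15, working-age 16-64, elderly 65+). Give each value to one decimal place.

0–15: 4 126 + 3 207 + 2 890 + 720 = 10 943
16–64: 4 649 + 5 909 + 4 122 + 5 761 + 5 920 + 3 909 + 5 384 + 5 686 + 4 599 + 6 351 = 52 290
65+: 9 445
Youth dependency ratio = 10 943 / 52 290 × 100 = 20.9
Old-age dependency ratio = 9 445 / 52 290 × 100 = 18.1
Total dependency ratio = (10 943 + 9 445) / 52 290 × 100 = 20 388 / 52 290 × 100 = 39.0

Youth dependency ratio: 20.9
Old-age dependency ratio: 18.1
Total dependency ratio: 39.0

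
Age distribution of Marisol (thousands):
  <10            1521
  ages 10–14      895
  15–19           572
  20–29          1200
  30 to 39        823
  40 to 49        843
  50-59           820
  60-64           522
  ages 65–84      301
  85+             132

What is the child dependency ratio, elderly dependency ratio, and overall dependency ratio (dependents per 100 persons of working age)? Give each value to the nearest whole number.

Youth dependency ratio: 51
Old-age dependency ratio: 9
Total dependency ratio: 60

0–14: 1521 + 895 = 2416
15–64: 572 + 1200 + 823 + 843 + 820 + 522 = 4780
65+: 301 + 132 = 433
Youth dependency ratio = 2416 / 4780 × 100 = 51
Old-age dependency ratio = 433 / 4780 × 100 = 9
Total dependency ratio = (2416 + 433) / 4780 × 100 = 2849 / 4780 × 100 = 60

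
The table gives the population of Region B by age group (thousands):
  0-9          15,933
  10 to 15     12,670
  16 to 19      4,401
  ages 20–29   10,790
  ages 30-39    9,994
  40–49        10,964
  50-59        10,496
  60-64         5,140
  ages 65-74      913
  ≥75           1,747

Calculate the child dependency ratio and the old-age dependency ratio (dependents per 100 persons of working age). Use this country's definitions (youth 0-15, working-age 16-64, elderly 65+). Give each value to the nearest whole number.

0–15: 15,933 + 12,670 = 28,603
16–64: 4,401 + 10,790 + 9,994 + 10,964 + 10,496 + 5,140 = 51,785
65+: 913 + 1,747 = 2,660
Youth dependency ratio = 28,603 / 51,785 × 100 = 55
Old-age dependency ratio = 2,660 / 51,785 × 100 = 5

Youth dependency ratio: 55
Old-age dependency ratio: 5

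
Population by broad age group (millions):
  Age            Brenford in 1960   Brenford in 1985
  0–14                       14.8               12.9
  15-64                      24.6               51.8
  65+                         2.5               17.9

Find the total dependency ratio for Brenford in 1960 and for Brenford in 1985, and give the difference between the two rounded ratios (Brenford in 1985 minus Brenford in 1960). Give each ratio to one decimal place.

Brenford in 1960: (14.8 + 2.5) / 24.6 × 100 = 17.3 / 24.6 × 100 = 70.3
Brenford in 1985: (12.9 + 17.9) / 51.8 × 100 = 30.8 / 51.8 × 100 = 59.5

Brenford in 1960: 70.3
Brenford in 1985: 59.5
Difference: -10.8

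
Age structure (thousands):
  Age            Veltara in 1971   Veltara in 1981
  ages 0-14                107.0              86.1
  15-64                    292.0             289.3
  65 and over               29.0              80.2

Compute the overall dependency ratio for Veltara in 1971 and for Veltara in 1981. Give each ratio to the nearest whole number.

Veltara in 1971: 47
Veltara in 1981: 57

Veltara in 1971: (107.0 + 29.0) / 292.0 × 100 = 136.0 / 292.0 × 100 = 47
Veltara in 1981: (86.1 + 80.2) / 289.3 × 100 = 166.3 / 289.3 × 100 = 57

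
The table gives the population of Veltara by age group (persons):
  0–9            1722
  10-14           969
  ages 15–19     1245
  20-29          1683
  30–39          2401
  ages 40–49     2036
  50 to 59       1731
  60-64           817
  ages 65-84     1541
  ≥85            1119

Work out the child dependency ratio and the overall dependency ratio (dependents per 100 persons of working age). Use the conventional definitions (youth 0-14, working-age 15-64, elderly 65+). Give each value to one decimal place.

Youth dependency ratio: 27.1
Total dependency ratio: 54.0

0–14: 1722 + 969 = 2691
15–64: 1245 + 1683 + 2401 + 2036 + 1731 + 817 = 9913
65+: 1541 + 1119 = 2660
Youth dependency ratio = 2691 / 9913 × 100 = 27.1
Total dependency ratio = (2691 + 2660) / 9913 × 100 = 5351 / 9913 × 100 = 54.0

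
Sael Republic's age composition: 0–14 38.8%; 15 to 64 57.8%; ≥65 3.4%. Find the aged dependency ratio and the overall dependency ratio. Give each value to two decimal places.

Old-age dependency ratio: 5.88
Total dependency ratio: 73.01

Old-age dependency ratio = 3.4 / 57.8 × 100 = 5.88
Total dependency ratio = (38.8 + 3.4) / 57.8 × 100 = 42.2 / 57.8 × 100 = 73.01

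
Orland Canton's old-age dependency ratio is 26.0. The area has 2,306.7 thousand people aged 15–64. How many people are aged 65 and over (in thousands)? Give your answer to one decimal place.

Aged 65 and over: 599.7

Old-age dependency ratio = elderly / working-age × 100
26.0 = E / 2,306.7 × 100
⇒ 599.7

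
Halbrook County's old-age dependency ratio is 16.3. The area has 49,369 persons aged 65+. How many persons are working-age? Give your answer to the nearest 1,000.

Working-age: 303,000

Old-age dependency ratio = elderly / working-age × 100
16.3 = 49,369 / W × 100
⇒ 303,000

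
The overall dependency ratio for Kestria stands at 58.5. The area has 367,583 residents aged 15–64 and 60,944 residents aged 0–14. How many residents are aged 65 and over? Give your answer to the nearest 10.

Aged 65 and over: 154,090

Total dependency ratio = (youth + elderly) / working-age × 100
58.5 = (60,944 + E) / 367,583 × 100
⇒ 154,090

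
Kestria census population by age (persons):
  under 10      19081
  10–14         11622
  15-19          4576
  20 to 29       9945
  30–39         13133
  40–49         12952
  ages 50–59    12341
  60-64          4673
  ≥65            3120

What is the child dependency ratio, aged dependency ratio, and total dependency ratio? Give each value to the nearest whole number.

Youth dependency ratio: 53
Old-age dependency ratio: 5
Total dependency ratio: 59

0–14: 19081 + 11622 = 30703
15–64: 4576 + 9945 + 13133 + 12952 + 12341 + 4673 = 57620
65+: 3120
Youth dependency ratio = 30703 / 57620 × 100 = 53
Old-age dependency ratio = 3120 / 57620 × 100 = 5
Total dependency ratio = (30703 + 3120) / 57620 × 100 = 33823 / 57620 × 100 = 59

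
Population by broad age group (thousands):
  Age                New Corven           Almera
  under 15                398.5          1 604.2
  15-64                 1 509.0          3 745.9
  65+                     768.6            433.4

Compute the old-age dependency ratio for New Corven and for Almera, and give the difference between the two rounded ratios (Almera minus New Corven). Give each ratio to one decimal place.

New Corven: 50.9
Almera: 11.6
Difference: -39.3

New Corven: 768.6 / 1 509.0 × 100 = 50.9
Almera: 433.4 / 3 745.9 × 100 = 11.6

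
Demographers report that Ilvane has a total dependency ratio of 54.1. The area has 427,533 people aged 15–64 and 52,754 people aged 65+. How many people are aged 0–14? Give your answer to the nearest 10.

Aged 0–14: 178,540

Total dependency ratio = (youth + elderly) / working-age × 100
54.1 = (Y + 52,754) / 427,533 × 100
⇒ 178,540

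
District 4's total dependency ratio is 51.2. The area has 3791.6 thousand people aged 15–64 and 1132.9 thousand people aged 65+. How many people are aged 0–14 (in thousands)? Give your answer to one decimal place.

Total dependency ratio = (youth + elderly) / working-age × 100
51.2 = (Y + 1132.9) / 3791.6 × 100
⇒ 808.4

Aged 0–14: 808.4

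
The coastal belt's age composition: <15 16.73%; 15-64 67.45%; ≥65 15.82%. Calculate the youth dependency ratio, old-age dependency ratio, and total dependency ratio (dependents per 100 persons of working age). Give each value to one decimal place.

Youth dependency ratio: 24.8
Old-age dependency ratio: 23.5
Total dependency ratio: 48.3

Youth dependency ratio = 16.73 / 67.45 × 100 = 24.8
Old-age dependency ratio = 15.82 / 67.45 × 100 = 23.5
Total dependency ratio = (16.73 + 15.82) / 67.45 × 100 = 32.55 / 67.45 × 100 = 48.3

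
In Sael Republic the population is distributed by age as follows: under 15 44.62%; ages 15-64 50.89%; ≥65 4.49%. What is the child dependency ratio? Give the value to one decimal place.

Youth dependency ratio: 87.7

Youth dependency ratio = 44.62 / 50.89 × 100 = 87.7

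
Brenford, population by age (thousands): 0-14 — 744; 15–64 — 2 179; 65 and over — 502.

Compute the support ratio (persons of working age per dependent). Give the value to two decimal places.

Support ratio = 2 179 / (744 + 502) = 2 179 / 1 246 = 1.75

Support ratio: 1.75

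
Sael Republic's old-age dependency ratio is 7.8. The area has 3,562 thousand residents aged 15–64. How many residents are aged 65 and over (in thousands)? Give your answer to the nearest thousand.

Aged 65 and over: 278

Old-age dependency ratio = elderly / working-age × 100
7.8 = E / 3,562 × 100
⇒ 278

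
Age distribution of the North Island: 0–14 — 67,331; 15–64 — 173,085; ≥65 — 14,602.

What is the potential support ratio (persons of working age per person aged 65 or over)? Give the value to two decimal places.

Potential support ratio = 173,085 / 14,602 = 11.85

Potential support ratio: 11.85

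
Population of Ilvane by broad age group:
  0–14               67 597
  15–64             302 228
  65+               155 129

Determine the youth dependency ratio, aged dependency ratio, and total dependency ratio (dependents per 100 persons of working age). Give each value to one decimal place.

Youth dependency ratio: 22.4
Old-age dependency ratio: 51.3
Total dependency ratio: 73.7

Youth dependency ratio = 67 597 / 302 228 × 100 = 22.4
Old-age dependency ratio = 155 129 / 302 228 × 100 = 51.3
Total dependency ratio = (67 597 + 155 129) / 302 228 × 100 = 222 726 / 302 228 × 100 = 73.7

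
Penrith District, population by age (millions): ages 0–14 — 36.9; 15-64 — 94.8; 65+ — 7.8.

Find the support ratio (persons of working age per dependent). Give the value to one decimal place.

Support ratio: 2.1

Support ratio = 94.8 / (36.9 + 7.8) = 94.8 / 44.7 = 2.1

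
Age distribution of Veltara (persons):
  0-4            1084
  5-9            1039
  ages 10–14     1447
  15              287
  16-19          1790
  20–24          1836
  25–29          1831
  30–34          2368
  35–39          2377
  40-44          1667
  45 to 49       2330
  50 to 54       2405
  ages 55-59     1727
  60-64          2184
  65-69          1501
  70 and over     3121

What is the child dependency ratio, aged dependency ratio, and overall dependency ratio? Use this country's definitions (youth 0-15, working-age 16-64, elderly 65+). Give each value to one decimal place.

Youth dependency ratio: 18.8
Old-age dependency ratio: 22.5
Total dependency ratio: 41.3

0–15: 1084 + 1039 + 1447 + 287 = 3857
16–64: 1790 + 1836 + 1831 + 2368 + 2377 + 1667 + 2330 + 2405 + 1727 + 2184 = 20515
65+: 1501 + 3121 = 4622
Youth dependency ratio = 3857 / 20515 × 100 = 18.8
Old-age dependency ratio = 4622 / 20515 × 100 = 22.5
Total dependency ratio = (3857 + 4622) / 20515 × 100 = 8479 / 20515 × 100 = 41.3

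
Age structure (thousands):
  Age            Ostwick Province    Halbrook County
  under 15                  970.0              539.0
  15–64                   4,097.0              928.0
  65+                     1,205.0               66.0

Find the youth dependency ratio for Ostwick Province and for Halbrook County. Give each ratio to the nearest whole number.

Ostwick Province: 24
Halbrook County: 58

Ostwick Province: 970.0 / 4,097.0 × 100 = 24
Halbrook County: 539.0 / 928.0 × 100 = 58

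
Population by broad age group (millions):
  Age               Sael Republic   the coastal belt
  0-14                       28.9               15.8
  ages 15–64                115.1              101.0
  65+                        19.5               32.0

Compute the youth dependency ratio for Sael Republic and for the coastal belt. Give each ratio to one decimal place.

Sael Republic: 28.9 / 115.1 × 100 = 25.1
the coastal belt: 15.8 / 101.0 × 100 = 15.6

Sael Republic: 25.1
the coastal belt: 15.6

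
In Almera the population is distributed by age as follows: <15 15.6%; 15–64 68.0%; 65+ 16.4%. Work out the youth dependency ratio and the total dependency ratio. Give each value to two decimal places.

Youth dependency ratio = 15.6 / 68.0 × 100 = 22.94
Total dependency ratio = (15.6 + 16.4) / 68.0 × 100 = 32.0 / 68.0 × 100 = 47.06

Youth dependency ratio: 22.94
Total dependency ratio: 47.06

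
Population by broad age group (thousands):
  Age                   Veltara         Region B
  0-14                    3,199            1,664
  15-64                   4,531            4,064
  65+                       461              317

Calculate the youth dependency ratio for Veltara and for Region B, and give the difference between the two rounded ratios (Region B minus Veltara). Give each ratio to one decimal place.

Veltara: 70.6
Region B: 40.9
Difference: -29.7

Veltara: 3,199 / 4,531 × 100 = 70.6
Region B: 1,664 / 4,064 × 100 = 40.9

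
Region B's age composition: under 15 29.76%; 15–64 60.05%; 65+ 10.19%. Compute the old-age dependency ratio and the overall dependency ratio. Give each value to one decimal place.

Old-age dependency ratio: 17.0
Total dependency ratio: 66.5

Old-age dependency ratio = 10.19 / 60.05 × 100 = 17.0
Total dependency ratio = (29.76 + 10.19) / 60.05 × 100 = 39.95 / 60.05 × 100 = 66.5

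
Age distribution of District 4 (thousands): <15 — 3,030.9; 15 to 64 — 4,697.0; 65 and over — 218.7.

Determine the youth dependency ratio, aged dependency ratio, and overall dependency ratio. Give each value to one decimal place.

Youth dependency ratio: 64.5
Old-age dependency ratio: 4.7
Total dependency ratio: 69.2

Youth dependency ratio = 3,030.9 / 4,697.0 × 100 = 64.5
Old-age dependency ratio = 218.7 / 4,697.0 × 100 = 4.7
Total dependency ratio = (3,030.9 + 218.7) / 4,697.0 × 100 = 3,249.6 / 4,697.0 × 100 = 69.2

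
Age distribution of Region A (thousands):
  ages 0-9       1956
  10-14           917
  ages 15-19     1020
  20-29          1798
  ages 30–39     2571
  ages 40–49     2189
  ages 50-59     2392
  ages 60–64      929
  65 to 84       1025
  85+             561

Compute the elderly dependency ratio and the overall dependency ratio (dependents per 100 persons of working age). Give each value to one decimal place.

0–14: 1956 + 917 = 2873
15–64: 1020 + 1798 + 2571 + 2189 + 2392 + 929 = 10899
65+: 1025 + 561 = 1586
Old-age dependency ratio = 1586 / 10899 × 100 = 14.6
Total dependency ratio = (2873 + 1586) / 10899 × 100 = 4459 / 10899 × 100 = 40.9

Old-age dependency ratio: 14.6
Total dependency ratio: 40.9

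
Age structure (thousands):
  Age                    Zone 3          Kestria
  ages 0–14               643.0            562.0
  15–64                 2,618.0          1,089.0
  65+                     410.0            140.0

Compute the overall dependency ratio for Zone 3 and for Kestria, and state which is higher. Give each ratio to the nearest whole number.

Zone 3: 40
Kestria: 64
Higher: Kestria

Zone 3: (643.0 + 410.0) / 2,618.0 × 100 = 1,053.0 / 2,618.0 × 100 = 40
Kestria: (562.0 + 140.0) / 1,089.0 × 100 = 702.0 / 1,089.0 × 100 = 64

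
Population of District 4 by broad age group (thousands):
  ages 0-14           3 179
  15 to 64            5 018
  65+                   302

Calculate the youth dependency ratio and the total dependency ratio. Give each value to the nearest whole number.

Youth dependency ratio: 63
Total dependency ratio: 69

Youth dependency ratio = 3 179 / 5 018 × 100 = 63
Total dependency ratio = (3 179 + 302) / 5 018 × 100 = 3 481 / 5 018 × 100 = 69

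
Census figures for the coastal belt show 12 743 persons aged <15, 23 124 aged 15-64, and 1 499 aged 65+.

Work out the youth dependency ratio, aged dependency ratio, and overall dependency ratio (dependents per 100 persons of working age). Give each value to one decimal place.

Youth dependency ratio: 55.1
Old-age dependency ratio: 6.5
Total dependency ratio: 61.6

Youth dependency ratio = 12 743 / 23 124 × 100 = 55.1
Old-age dependency ratio = 1 499 / 23 124 × 100 = 6.5
Total dependency ratio = (12 743 + 1 499) / 23 124 × 100 = 14 242 / 23 124 × 100 = 61.6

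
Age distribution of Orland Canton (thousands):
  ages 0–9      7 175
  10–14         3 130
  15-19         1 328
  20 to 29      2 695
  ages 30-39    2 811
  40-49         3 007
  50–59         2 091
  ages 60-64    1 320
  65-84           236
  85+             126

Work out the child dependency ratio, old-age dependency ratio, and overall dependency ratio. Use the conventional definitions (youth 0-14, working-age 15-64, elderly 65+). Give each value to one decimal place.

Youth dependency ratio: 77.8
Old-age dependency ratio: 2.7
Total dependency ratio: 80.5

0–14: 7 175 + 3 130 = 10 305
15–64: 1 328 + 2 695 + 2 811 + 3 007 + 2 091 + 1 320 = 13 252
65+: 236 + 126 = 362
Youth dependency ratio = 10 305 / 13 252 × 100 = 77.8
Old-age dependency ratio = 362 / 13 252 × 100 = 2.7
Total dependency ratio = (10 305 + 362) / 13 252 × 100 = 10 667 / 13 252 × 100 = 80.5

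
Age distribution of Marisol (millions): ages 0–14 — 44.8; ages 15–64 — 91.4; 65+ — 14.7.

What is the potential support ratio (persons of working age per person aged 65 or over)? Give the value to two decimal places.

Potential support ratio: 6.22

Potential support ratio = 91.4 / 14.7 = 6.22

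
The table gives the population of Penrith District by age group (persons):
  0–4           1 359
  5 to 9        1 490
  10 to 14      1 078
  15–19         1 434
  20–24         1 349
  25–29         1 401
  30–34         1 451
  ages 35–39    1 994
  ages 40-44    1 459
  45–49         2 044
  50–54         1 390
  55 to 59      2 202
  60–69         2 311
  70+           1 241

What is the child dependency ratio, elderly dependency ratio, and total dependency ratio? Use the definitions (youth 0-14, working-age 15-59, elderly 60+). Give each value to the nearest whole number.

Youth dependency ratio: 27
Old-age dependency ratio: 24
Total dependency ratio: 51

0–14: 1 359 + 1 490 + 1 078 = 3 927
15–59: 1 434 + 1 349 + 1 401 + 1 451 + 1 994 + 1 459 + 2 044 + 1 390 + 2 202 = 14 724
60+: 2 311 + 1 241 = 3 552
Youth dependency ratio = 3 927 / 14 724 × 100 = 27
Old-age dependency ratio = 3 552 / 14 724 × 100 = 24
Total dependency ratio = (3 927 + 3 552) / 14 724 × 100 = 7 479 / 14 724 × 100 = 51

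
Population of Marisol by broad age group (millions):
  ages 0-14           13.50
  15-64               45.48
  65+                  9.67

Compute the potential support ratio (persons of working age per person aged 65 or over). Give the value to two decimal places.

Potential support ratio: 4.70

Potential support ratio = 45.48 / 9.67 = 4.70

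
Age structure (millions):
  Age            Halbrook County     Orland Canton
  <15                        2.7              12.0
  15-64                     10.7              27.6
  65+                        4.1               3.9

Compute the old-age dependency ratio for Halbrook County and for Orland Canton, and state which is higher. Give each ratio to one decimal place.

Halbrook County: 4.1 / 10.7 × 100 = 38.3
Orland Canton: 3.9 / 27.6 × 100 = 14.1

Halbrook County: 38.3
Orland Canton: 14.1
Higher: Halbrook County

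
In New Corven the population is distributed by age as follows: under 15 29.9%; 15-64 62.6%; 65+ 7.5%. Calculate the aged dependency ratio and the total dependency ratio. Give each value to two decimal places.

Old-age dependency ratio = 7.5 / 62.6 × 100 = 11.98
Total dependency ratio = (29.9 + 7.5) / 62.6 × 100 = 37.4 / 62.6 × 100 = 59.74

Old-age dependency ratio: 11.98
Total dependency ratio: 59.74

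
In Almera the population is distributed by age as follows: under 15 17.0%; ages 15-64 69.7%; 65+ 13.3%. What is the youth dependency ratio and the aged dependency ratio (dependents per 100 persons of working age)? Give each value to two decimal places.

Youth dependency ratio = 17.0 / 69.7 × 100 = 24.39
Old-age dependency ratio = 13.3 / 69.7 × 100 = 19.08

Youth dependency ratio: 24.39
Old-age dependency ratio: 19.08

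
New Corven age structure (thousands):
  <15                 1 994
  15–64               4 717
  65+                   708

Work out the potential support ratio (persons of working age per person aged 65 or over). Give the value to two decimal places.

Potential support ratio = 4 717 / 708 = 6.66

Potential support ratio: 6.66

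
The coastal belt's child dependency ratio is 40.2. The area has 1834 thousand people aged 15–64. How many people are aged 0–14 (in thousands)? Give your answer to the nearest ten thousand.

Aged 0–14: 740

Youth dependency ratio = youth / working-age × 100
40.2 = Y / 1834 × 100
⇒ 740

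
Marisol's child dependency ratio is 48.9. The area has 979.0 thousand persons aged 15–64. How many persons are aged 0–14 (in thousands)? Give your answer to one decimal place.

Aged 0–14: 478.7

Youth dependency ratio = youth / working-age × 100
48.9 = Y / 979.0 × 100
⇒ 478.7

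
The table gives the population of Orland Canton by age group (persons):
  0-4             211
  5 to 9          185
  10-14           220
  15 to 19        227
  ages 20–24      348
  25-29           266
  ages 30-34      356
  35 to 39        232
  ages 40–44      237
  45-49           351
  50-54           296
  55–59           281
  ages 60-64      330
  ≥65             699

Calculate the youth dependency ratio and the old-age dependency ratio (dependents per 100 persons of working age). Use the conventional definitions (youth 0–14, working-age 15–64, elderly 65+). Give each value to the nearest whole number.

Youth dependency ratio: 21
Old-age dependency ratio: 24

0–14: 211 + 185 + 220 = 616
15–64: 227 + 348 + 266 + 356 + 232 + 237 + 351 + 296 + 281 + 330 = 2,924
65+: 699
Youth dependency ratio = 616 / 2,924 × 100 = 21
Old-age dependency ratio = 699 / 2,924 × 100 = 24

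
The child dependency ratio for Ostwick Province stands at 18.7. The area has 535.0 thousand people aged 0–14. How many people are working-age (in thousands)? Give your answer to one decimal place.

Working-age: 2,861.0

Youth dependency ratio = youth / working-age × 100
18.7 = 535.0 / W × 100
⇒ 2,861.0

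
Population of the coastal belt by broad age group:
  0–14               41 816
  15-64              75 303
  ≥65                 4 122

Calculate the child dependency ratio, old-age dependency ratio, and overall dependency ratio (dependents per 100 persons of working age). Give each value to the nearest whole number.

Youth dependency ratio = 41 816 / 75 303 × 100 = 56
Old-age dependency ratio = 4 122 / 75 303 × 100 = 5
Total dependency ratio = (41 816 + 4 122) / 75 303 × 100 = 45 938 / 75 303 × 100 = 61

Youth dependency ratio: 56
Old-age dependency ratio: 5
Total dependency ratio: 61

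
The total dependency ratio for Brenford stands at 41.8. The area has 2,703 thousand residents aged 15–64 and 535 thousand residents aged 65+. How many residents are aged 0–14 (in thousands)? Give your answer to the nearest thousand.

Aged 0–14: 595

Total dependency ratio = (youth + elderly) / working-age × 100
41.8 = (Y + 535) / 2,703 × 100
⇒ 595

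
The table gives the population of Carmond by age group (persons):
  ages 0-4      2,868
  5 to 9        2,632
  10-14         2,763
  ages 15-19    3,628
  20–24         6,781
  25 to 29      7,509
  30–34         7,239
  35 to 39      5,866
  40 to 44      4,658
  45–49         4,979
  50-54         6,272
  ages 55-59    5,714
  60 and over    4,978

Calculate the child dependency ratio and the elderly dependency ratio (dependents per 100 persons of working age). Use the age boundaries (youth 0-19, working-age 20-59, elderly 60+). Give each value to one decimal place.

Youth dependency ratio: 24.3
Old-age dependency ratio: 10.2

0–19: 2,868 + 2,632 + 2,763 + 3,628 = 11,891
20–59: 6,781 + 7,509 + 7,239 + 5,866 + 4,658 + 4,979 + 6,272 + 5,714 = 49,018
60+: 4,978
Youth dependency ratio = 11,891 / 49,018 × 100 = 24.3
Old-age dependency ratio = 4,978 / 49,018 × 100 = 10.2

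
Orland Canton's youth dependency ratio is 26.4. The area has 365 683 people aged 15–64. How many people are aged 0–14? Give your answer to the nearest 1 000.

Youth dependency ratio = youth / working-age × 100
26.4 = Y / 365 683 × 100
⇒ 97 000

Aged 0–14: 97 000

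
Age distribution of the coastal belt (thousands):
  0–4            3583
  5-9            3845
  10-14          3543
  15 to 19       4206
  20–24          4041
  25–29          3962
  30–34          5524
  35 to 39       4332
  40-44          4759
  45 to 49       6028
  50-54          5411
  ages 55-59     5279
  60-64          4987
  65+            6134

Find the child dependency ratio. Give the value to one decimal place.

Youth dependency ratio: 22.6

0–14: 3583 + 3845 + 3543 = 10971
15–64: 4206 + 4041 + 3962 + 5524 + 4332 + 4759 + 6028 + 5411 + 5279 + 4987 = 48529
65+: 6134
Youth dependency ratio = 10971 / 48529 × 100 = 22.6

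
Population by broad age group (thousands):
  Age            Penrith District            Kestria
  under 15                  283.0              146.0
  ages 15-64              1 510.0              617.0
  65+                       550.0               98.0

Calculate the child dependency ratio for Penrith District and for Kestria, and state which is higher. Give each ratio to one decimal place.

Penrith District: 283.0 / 1 510.0 × 100 = 18.7
Kestria: 146.0 / 617.0 × 100 = 23.7

Penrith District: 18.7
Kestria: 23.7
Higher: Kestria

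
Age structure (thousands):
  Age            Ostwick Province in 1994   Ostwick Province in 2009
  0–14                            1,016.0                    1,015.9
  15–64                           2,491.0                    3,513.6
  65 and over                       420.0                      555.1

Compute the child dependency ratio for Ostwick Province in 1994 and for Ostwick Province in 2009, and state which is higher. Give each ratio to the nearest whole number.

Ostwick Province in 1994: 41
Ostwick Province in 2009: 29
Higher: Ostwick Province in 1994

Ostwick Province in 1994: 1,016.0 / 2,491.0 × 100 = 41
Ostwick Province in 2009: 1,015.9 / 3,513.6 × 100 = 29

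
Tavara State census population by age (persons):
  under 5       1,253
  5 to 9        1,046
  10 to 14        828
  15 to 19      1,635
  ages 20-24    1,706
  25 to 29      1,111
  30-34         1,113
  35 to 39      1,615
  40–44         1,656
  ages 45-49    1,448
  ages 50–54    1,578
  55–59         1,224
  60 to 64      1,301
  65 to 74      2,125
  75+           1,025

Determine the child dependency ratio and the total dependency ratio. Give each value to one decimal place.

0–14: 1,253 + 1,046 + 828 = 3,127
15–64: 1,635 + 1,706 + 1,111 + 1,113 + 1,615 + 1,656 + 1,448 + 1,578 + 1,224 + 1,301 = 14,387
65+: 2,125 + 1,025 = 3,150
Youth dependency ratio = 3,127 / 14,387 × 100 = 21.7
Total dependency ratio = (3,127 + 3,150) / 14,387 × 100 = 6,277 / 14,387 × 100 = 43.6

Youth dependency ratio: 21.7
Total dependency ratio: 43.6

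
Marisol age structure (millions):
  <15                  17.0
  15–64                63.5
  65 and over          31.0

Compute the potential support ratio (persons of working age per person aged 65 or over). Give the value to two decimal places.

Potential support ratio: 2.05

Potential support ratio = 63.5 / 31.0 = 2.05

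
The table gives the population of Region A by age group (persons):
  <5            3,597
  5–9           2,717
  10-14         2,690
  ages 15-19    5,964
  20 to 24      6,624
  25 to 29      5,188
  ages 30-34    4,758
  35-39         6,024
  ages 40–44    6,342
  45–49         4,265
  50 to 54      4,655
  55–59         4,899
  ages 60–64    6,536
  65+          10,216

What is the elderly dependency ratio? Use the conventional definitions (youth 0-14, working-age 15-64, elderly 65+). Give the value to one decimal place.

0–14: 3,597 + 2,717 + 2,690 = 9,004
15–64: 5,964 + 6,624 + 5,188 + 4,758 + 6,024 + 6,342 + 4,265 + 4,655 + 4,899 + 6,536 = 55,255
65+: 10,216
Old-age dependency ratio = 10,216 / 55,255 × 100 = 18.5

Old-age dependency ratio: 18.5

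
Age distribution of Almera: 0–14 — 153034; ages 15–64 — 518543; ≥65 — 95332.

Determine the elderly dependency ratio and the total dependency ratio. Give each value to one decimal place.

Old-age dependency ratio: 18.4
Total dependency ratio: 47.9

Old-age dependency ratio = 95332 / 518543 × 100 = 18.4
Total dependency ratio = (153034 + 95332) / 518543 × 100 = 248366 / 518543 × 100 = 47.9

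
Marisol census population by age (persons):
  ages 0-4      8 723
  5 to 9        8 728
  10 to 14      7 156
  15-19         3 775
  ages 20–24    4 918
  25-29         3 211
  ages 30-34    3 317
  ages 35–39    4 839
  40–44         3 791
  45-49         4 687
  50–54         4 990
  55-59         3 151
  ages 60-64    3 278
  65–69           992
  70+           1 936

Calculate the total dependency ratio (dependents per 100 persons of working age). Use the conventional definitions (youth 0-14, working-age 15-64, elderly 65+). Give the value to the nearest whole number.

Total dependency ratio: 69

0–14: 8 723 + 8 728 + 7 156 = 24 607
15–64: 3 775 + 4 918 + 3 211 + 3 317 + 4 839 + 3 791 + 4 687 + 4 990 + 3 151 + 3 278 = 39 957
65+: 992 + 1 936 = 2 928
Total dependency ratio = (24 607 + 2 928) / 39 957 × 100 = 27 535 / 39 957 × 100 = 69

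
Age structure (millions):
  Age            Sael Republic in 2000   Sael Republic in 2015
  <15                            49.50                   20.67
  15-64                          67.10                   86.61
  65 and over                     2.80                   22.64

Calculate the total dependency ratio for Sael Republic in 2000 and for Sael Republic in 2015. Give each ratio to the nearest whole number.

Sael Republic in 2000: 78
Sael Republic in 2015: 50

Sael Republic in 2000: (49.50 + 2.80) / 67.10 × 100 = 52.30 / 67.10 × 100 = 78
Sael Republic in 2015: (20.67 + 22.64) / 86.61 × 100 = 43.31 / 86.61 × 100 = 50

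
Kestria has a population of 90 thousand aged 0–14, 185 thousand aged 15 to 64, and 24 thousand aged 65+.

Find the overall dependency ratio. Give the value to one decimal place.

Total dependency ratio = (90 + 24) / 185 × 100 = 114 / 185 × 100 = 61.6

Total dependency ratio: 61.6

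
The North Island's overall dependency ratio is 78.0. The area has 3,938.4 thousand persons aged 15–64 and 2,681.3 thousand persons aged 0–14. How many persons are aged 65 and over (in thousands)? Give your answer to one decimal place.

Total dependency ratio = (youth + elderly) / working-age × 100
78.0 = (2,681.3 + E) / 3,938.4 × 100
⇒ 390.7

Aged 65 and over: 390.7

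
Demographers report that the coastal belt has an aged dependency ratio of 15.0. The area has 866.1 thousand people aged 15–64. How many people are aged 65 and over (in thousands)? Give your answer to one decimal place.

Old-age dependency ratio = elderly / working-age × 100
15.0 = E / 866.1 × 100
⇒ 129.9

Aged 65 and over: 129.9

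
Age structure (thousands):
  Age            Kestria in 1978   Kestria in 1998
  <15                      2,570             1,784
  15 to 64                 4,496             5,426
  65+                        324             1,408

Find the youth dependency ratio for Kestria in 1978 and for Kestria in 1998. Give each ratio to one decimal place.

Kestria in 1978: 57.2
Kestria in 1998: 32.9

Kestria in 1978: 2,570 / 4,496 × 100 = 57.2
Kestria in 1998: 1,784 / 5,426 × 100 = 32.9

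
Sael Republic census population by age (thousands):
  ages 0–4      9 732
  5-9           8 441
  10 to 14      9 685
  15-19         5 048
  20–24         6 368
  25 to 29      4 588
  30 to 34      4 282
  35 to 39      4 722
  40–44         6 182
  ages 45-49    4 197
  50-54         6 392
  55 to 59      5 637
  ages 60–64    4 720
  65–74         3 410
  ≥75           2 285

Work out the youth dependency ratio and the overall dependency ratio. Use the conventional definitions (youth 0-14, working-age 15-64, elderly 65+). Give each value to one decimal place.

Youth dependency ratio: 53.4
Total dependency ratio: 64.4

0–14: 9 732 + 8 441 + 9 685 = 27 858
15–64: 5 048 + 6 368 + 4 588 + 4 282 + 4 722 + 6 182 + 4 197 + 6 392 + 5 637 + 4 720 = 52 136
65+: 3 410 + 2 285 = 5 695
Youth dependency ratio = 27 858 / 52 136 × 100 = 53.4
Total dependency ratio = (27 858 + 5 695) / 52 136 × 100 = 33 553 / 52 136 × 100 = 64.4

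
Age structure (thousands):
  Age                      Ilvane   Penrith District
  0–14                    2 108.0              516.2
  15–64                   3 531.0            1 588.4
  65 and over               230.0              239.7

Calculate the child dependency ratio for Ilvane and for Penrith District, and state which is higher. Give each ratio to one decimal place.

Ilvane: 2 108.0 / 3 531.0 × 100 = 59.7
Penrith District: 516.2 / 1 588.4 × 100 = 32.5

Ilvane: 59.7
Penrith District: 32.5
Higher: Ilvane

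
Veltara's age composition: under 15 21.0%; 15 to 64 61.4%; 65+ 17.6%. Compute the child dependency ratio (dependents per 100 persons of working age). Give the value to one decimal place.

Youth dependency ratio: 34.2

Youth dependency ratio = 21.0 / 61.4 × 100 = 34.2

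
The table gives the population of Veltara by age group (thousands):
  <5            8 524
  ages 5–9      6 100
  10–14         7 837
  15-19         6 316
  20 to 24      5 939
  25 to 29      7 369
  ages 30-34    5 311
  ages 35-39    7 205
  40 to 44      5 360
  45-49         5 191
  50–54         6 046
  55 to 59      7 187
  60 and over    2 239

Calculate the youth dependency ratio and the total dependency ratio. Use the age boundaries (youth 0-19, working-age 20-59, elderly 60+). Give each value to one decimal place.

Youth dependency ratio: 58.0
Total dependency ratio: 62.5

0–19: 8 524 + 6 100 + 7 837 + 6 316 = 28 777
20–59: 5 939 + 7 369 + 5 311 + 7 205 + 5 360 + 5 191 + 6 046 + 7 187 = 49 608
60+: 2 239
Youth dependency ratio = 28 777 / 49 608 × 100 = 58.0
Total dependency ratio = (28 777 + 2 239) / 49 608 × 100 = 31 016 / 49 608 × 100 = 62.5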